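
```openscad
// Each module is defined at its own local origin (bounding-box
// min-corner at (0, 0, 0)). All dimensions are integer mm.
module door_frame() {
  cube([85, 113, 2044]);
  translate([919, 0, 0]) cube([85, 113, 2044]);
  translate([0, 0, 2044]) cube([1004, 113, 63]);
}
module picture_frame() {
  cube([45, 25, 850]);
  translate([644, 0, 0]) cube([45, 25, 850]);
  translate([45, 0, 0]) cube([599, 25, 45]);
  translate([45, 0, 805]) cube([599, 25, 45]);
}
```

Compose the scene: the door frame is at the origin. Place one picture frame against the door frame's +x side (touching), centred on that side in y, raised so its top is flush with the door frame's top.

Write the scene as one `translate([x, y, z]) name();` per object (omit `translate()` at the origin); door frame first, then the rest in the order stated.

door_frame();
translate([1004, 44, 1257]) picture_frame();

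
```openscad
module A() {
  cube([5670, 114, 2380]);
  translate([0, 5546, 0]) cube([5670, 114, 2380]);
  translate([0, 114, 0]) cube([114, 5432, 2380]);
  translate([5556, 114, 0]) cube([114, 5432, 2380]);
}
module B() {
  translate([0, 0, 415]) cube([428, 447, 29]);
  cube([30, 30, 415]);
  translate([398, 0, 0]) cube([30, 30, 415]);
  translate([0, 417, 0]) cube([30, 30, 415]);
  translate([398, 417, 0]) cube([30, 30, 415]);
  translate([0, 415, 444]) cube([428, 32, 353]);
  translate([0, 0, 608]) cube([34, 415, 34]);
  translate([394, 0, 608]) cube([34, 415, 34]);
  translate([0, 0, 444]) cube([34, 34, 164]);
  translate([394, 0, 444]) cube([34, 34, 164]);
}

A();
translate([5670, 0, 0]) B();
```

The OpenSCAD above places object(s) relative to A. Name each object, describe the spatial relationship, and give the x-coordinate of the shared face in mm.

A is a house frame. B is a chair. The chair is against the house frame's +x side, with their −y faces flush. The x-coordinate of the shared face is 5670 mm.

The house frame's +x face and the chair's −x face are both at x = 5670 mm.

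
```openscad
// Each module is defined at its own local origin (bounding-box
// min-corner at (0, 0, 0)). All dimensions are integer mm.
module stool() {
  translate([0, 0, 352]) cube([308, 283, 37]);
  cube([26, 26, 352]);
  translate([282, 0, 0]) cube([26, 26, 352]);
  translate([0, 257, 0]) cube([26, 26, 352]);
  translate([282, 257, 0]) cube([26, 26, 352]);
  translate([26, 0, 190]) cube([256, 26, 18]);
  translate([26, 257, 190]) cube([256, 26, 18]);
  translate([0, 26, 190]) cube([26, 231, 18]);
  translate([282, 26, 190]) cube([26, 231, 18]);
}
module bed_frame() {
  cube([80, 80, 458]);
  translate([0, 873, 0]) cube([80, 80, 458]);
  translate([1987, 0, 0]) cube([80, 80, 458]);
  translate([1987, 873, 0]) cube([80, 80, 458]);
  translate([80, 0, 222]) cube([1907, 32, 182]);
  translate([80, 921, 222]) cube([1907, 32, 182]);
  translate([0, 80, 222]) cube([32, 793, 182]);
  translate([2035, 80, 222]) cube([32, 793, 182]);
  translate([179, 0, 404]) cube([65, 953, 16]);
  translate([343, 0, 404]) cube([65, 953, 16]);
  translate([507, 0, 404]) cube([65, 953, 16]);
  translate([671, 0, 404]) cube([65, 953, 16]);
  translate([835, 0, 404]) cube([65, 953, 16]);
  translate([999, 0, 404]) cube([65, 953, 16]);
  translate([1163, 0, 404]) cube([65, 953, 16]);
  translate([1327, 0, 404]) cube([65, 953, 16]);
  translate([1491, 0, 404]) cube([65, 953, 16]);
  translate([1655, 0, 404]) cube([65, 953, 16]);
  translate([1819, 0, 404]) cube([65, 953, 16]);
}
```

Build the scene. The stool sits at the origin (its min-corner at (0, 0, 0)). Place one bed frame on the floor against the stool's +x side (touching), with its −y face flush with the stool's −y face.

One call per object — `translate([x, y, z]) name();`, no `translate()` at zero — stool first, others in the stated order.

stool();
translate([308, 0, 0]) bed_frame();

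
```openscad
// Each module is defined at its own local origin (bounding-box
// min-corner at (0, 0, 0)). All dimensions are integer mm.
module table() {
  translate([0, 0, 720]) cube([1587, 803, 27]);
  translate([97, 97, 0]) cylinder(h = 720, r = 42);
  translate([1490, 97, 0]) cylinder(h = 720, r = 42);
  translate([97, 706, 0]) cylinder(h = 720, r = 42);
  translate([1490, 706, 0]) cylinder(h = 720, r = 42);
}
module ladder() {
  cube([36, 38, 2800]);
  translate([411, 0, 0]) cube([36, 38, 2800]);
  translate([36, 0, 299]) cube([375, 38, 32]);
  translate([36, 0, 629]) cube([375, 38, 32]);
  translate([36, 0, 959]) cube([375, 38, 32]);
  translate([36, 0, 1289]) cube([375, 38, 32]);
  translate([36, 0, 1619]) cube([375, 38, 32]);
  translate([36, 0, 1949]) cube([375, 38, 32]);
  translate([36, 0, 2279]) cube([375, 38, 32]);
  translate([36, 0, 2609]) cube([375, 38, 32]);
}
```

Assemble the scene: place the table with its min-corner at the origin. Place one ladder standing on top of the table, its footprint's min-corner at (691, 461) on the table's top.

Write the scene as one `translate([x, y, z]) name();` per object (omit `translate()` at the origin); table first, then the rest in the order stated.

table();
translate([691, 461, 747]) ladder();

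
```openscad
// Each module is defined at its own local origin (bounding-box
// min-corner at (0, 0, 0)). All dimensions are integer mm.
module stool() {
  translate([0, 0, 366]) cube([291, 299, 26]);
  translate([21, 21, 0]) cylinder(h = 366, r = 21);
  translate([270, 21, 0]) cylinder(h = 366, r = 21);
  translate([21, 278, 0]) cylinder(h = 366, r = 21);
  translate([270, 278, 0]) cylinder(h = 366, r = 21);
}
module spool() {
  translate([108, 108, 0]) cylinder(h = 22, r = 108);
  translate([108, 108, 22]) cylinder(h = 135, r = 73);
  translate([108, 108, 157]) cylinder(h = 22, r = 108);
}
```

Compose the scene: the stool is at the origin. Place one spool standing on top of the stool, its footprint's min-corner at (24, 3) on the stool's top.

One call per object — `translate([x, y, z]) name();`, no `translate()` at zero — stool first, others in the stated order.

stool();
translate([24, 3, 392]) spool();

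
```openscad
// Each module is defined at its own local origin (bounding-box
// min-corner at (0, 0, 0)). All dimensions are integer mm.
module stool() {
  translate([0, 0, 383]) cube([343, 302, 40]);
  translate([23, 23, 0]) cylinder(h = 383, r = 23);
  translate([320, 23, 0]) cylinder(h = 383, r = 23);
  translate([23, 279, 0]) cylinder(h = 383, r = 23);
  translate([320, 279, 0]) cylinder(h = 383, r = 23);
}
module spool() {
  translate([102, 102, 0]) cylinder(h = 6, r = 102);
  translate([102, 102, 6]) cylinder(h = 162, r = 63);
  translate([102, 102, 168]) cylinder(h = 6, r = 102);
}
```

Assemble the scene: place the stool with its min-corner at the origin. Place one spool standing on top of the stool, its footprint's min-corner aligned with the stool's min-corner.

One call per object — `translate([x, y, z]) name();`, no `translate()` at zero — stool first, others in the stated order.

stool();
translate([0, 0, 423]) spool();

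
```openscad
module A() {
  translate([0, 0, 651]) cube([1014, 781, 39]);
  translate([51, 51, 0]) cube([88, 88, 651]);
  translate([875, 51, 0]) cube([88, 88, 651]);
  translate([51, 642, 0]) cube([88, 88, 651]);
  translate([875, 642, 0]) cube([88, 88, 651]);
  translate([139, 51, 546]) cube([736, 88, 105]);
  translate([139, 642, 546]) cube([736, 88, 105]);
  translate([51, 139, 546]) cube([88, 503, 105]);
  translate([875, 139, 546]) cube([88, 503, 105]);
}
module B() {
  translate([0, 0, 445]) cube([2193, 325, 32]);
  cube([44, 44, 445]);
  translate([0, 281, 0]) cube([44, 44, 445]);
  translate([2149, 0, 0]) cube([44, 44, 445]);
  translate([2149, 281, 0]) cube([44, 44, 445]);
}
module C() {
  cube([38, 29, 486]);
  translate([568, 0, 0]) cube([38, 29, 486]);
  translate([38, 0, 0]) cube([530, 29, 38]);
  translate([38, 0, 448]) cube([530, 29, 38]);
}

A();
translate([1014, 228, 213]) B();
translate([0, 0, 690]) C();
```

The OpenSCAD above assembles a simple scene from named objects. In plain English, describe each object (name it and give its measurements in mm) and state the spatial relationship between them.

A is a table with a 1014×781 mm rectangular top, 39 mm thick, top surface at z = 690 mm, supported by four 88×88 mm square legs, each inset 51 mm from the nearest pair of top edges, running from the floor. Four apron rails, 88 mm thick and 105 mm tall, run between adjacent legs with their top edges flush with the underside of the top and their outer faces flush with the legs' outer faces.

B is a bench: a 2193×325 mm seat slab, 32 mm thick, top at z = 477 mm, on four 44×44 mm square legs flush with the seat corners and standing on z = 0.

C is a picture frame with a 530×410 mm rectangular opening (x by z) and a uniform 38 mm border on every side. Frame depth is 29 mm along y. It is built from two vertical stiles running the full outside height and two horizontal rails spanning the gap between the stiles.

The bench is beside the table with their tops flush at z = 690. The picture frame is on top of the table.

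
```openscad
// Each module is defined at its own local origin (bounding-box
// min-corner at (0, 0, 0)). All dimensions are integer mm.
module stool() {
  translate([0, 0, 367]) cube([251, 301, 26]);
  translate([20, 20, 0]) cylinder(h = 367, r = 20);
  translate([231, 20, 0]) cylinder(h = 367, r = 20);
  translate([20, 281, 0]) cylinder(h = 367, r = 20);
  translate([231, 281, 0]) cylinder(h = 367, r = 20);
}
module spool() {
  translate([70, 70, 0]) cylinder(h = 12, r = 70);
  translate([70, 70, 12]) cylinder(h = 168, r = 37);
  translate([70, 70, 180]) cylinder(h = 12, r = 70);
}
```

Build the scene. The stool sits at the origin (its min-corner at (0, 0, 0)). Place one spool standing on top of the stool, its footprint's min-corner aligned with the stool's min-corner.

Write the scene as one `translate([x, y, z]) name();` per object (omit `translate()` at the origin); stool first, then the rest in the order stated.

stool();
translate([0, 0, 393]) spool();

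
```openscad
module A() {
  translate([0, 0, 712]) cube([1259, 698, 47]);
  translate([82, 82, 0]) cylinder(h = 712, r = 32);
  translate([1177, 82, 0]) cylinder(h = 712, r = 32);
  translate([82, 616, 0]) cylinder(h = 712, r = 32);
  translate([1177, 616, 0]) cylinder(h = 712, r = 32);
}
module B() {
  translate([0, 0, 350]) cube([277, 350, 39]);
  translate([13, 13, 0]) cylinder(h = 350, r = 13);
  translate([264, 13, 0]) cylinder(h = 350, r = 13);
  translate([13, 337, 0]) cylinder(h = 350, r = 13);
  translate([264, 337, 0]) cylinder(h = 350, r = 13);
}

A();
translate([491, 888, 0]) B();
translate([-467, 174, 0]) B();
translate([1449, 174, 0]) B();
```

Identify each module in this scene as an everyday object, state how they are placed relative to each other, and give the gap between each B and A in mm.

A is a table. B is a stool. Three stools sit around the table at the +y, −x, +x sides. The gap between each stool and the table is 190 mm.

Each stool's nearest face is 190 mm from the table's bounding box.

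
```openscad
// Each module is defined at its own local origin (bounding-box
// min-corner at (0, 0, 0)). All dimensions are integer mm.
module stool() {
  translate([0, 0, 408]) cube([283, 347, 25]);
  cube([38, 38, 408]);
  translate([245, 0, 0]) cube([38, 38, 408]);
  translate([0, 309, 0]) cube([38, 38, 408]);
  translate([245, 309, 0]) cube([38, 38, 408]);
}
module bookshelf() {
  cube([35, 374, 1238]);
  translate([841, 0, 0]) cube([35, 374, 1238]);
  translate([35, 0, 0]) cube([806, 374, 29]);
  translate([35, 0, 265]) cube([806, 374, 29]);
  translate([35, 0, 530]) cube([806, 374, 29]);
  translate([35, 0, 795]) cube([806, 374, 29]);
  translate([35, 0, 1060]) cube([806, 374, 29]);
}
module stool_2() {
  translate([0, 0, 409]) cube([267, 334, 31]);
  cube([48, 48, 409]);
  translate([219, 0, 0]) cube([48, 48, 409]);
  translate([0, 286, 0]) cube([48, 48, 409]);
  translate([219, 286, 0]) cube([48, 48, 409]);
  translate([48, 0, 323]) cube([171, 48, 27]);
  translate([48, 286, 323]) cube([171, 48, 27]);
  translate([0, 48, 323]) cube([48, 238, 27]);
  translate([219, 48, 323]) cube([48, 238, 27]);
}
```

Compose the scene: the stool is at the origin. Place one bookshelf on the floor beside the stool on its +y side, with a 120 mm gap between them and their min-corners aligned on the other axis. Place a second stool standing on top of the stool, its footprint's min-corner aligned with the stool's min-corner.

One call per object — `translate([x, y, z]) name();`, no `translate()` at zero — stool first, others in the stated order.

stool();
translate([0, 467, 0]) bookshelf();
translate([0, 0, 433]) stool_2();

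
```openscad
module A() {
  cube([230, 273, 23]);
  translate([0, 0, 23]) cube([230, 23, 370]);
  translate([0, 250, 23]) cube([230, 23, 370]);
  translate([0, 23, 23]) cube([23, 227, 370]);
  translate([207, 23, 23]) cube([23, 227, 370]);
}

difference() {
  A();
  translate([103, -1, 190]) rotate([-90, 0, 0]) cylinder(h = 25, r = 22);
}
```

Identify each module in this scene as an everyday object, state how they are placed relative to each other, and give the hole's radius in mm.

The subtracted cylinder has r = 22 mm.

A is an open box. The open box has a circular hole through its front wall. The hole's radius is 22 mm.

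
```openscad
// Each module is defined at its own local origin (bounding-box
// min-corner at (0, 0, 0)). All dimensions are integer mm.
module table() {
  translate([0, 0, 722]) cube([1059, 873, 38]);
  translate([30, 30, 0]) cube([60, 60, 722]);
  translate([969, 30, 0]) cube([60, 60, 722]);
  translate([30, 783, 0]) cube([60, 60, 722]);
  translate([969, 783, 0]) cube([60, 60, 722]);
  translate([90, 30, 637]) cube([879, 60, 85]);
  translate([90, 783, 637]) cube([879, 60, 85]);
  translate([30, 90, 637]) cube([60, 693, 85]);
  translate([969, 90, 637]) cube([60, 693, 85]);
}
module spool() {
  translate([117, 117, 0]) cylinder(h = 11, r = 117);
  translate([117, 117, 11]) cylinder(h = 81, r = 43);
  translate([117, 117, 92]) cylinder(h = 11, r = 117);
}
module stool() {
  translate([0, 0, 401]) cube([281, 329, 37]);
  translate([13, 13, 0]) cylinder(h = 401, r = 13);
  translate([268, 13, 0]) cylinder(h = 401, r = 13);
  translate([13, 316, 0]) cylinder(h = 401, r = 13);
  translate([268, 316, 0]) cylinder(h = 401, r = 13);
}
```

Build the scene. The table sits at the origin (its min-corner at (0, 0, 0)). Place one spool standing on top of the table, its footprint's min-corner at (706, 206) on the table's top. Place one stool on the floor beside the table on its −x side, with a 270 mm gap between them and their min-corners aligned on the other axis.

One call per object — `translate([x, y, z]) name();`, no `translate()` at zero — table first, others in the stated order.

table();
translate([706, 206, 760]) spool();
translate([-551, 0, 0]) stool();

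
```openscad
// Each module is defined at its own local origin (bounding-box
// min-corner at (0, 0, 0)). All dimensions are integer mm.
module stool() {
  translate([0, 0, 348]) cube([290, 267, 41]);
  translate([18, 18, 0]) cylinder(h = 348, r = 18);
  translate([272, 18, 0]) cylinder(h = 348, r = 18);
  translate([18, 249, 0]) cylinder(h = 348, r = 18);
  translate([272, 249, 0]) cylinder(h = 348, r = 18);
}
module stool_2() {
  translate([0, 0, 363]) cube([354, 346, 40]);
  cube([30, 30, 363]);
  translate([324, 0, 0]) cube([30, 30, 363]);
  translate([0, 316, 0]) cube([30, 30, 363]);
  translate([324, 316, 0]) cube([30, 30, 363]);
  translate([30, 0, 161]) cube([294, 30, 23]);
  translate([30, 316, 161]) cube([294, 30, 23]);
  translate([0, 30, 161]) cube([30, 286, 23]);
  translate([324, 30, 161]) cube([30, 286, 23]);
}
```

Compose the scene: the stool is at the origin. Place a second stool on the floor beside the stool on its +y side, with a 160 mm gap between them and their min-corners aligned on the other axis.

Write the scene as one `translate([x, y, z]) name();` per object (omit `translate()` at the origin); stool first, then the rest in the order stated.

stool();
translate([0, 427, 0]) stool_2();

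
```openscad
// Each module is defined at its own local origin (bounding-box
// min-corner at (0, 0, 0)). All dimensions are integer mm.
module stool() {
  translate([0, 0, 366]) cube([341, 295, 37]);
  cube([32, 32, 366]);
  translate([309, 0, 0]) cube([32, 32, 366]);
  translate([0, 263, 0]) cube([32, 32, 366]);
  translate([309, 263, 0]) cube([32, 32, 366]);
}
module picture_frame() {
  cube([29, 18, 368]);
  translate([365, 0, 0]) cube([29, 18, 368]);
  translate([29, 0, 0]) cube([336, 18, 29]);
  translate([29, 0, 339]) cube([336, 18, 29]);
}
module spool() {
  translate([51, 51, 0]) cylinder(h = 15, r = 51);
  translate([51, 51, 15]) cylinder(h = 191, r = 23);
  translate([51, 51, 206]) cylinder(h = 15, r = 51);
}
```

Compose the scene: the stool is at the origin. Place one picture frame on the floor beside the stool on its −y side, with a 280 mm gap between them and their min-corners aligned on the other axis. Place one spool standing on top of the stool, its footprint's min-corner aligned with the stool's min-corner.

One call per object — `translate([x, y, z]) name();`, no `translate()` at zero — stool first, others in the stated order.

stool();
translate([0, -298, 0]) picture_frame();
translate([0, 0, 403]) spool();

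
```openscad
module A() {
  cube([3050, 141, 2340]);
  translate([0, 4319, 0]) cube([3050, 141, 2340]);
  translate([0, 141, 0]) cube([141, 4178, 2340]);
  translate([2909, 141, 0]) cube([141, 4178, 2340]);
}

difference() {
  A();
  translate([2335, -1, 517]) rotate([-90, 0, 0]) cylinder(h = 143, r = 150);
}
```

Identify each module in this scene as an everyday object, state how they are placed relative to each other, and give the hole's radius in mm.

The subtracted cylinder has r = 150 mm.

A is a house frame. The house frame has a circular hole through its front wall. The hole's radius is 150 mm.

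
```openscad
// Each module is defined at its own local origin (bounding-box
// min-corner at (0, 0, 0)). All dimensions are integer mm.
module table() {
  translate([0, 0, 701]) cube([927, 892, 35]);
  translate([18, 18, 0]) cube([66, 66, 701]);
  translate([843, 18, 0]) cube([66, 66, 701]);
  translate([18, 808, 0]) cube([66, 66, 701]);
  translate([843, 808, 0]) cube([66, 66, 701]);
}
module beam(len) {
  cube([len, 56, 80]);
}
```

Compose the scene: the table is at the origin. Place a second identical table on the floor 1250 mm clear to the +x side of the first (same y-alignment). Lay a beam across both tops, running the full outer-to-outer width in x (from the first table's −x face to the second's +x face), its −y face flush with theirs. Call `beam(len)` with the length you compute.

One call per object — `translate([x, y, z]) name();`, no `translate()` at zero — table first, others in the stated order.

table();
translate([2177, 0, 0]) table();
translate([0, 0, 736]) beam(3104);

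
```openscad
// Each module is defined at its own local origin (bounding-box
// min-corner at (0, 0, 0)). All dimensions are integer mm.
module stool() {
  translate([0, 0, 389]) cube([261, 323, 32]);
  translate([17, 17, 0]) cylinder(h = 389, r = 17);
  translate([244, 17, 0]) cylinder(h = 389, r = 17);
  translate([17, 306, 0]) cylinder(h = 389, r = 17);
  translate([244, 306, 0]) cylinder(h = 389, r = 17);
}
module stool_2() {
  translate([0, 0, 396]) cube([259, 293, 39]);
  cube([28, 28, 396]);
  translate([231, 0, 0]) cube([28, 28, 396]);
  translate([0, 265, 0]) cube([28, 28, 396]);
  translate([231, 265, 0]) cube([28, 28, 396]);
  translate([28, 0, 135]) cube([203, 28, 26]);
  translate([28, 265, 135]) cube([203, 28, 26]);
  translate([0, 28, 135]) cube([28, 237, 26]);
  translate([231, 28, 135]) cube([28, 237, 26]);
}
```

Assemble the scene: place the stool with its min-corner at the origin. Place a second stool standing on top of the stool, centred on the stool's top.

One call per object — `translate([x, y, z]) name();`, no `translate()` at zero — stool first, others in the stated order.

stool();
translate([1, 15, 421]) stool_2();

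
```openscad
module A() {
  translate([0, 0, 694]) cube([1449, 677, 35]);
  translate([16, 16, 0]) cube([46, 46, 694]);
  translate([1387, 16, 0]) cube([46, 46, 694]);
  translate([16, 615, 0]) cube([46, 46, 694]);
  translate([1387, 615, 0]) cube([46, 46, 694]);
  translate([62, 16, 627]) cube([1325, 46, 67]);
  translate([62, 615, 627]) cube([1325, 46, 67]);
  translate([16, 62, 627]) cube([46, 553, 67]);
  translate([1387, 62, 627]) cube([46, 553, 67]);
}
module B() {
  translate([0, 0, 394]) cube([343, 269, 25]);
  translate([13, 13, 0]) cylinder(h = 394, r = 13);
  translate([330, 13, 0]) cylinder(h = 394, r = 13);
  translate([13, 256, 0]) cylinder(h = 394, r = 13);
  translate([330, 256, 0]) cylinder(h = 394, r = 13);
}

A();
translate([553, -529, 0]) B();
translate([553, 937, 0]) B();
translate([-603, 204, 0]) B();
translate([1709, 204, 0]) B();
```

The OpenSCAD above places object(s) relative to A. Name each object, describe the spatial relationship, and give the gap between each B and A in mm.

A is a table. B is a stool. Four stools sit around the table at the −y, +y, −x, +x sides. The gap between each stool and the table is 260 mm.

Each stool's nearest face is 260 mm from the table's bounding box.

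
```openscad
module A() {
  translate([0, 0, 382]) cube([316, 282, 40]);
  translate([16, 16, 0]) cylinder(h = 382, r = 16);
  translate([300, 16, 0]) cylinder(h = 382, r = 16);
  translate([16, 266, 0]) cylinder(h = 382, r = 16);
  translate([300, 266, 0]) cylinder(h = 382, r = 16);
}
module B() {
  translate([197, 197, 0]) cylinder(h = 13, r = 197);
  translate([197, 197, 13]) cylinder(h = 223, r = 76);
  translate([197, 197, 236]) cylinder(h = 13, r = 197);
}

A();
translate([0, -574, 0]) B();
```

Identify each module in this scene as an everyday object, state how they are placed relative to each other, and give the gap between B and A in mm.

The spool's nearest face is 180 mm from the stool's −y face.

A is a stool. B is a spool. The spool is on the floor beside the stool on its −y side. The gap between the spool and the stool is 180 mm.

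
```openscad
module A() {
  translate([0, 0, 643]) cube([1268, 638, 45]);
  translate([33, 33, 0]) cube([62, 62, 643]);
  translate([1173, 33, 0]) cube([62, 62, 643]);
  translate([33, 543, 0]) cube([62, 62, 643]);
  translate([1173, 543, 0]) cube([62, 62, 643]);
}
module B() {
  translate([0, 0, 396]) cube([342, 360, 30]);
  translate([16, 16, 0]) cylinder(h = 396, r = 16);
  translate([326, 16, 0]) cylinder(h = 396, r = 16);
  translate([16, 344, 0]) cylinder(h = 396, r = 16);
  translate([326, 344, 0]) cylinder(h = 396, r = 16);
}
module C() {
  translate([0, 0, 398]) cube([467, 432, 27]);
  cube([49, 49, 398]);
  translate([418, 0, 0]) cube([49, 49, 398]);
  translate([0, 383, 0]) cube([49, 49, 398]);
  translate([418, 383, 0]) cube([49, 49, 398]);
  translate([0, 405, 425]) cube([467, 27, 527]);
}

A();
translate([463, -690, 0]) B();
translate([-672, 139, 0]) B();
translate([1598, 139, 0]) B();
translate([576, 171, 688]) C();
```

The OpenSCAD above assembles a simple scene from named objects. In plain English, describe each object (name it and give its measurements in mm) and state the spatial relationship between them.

A is a table: top 1268 mm (x) × 638 mm (y), 45 mm thick, upper face at z = 688 mm, on four 62×62 mm square legs, each inset 33 mm from the nearest pair of top edges, running from z = 0 to the bottom of the top.

B is a four-legged stool. The seat is a 342×360×30 mm slab whose top surface is at z = 426 mm; four round legs, each 32 mm in diameter, run from the floor (z = 0) to the underside of the seat, each leg's axis is inset half a diameter from the nearest pair of seat edges (so the leg's bounding box is flush with the corner).

C is a chair. The seat is a 467×432×27 mm slab with its top at z = 425 mm, on four 49×49 mm corner legs (flush with the seat edges, standing on z = 0). A flat backrest 27 mm thick, 527 mm tall, spans the full seat width and rises from the seat top along its +y edge, rear face flush with the rear of the seat.

Three stools sit around the table at the −y, −x, +x sides. The chair is on top of the table.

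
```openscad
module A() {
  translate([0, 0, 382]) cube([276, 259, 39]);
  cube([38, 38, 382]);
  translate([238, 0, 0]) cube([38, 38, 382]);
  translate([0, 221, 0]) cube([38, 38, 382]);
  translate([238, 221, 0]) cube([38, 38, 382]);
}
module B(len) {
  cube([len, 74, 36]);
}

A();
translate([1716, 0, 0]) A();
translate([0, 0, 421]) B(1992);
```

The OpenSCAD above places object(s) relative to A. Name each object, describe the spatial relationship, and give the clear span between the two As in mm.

Second stool starts at x = 1716; first ends at x = 276; clear span = 1716 − 276 = 1440 mm.

A is a stool. B is a beam. A beam spans the tops of two stools. The clear span between the two stools is 1440 mm.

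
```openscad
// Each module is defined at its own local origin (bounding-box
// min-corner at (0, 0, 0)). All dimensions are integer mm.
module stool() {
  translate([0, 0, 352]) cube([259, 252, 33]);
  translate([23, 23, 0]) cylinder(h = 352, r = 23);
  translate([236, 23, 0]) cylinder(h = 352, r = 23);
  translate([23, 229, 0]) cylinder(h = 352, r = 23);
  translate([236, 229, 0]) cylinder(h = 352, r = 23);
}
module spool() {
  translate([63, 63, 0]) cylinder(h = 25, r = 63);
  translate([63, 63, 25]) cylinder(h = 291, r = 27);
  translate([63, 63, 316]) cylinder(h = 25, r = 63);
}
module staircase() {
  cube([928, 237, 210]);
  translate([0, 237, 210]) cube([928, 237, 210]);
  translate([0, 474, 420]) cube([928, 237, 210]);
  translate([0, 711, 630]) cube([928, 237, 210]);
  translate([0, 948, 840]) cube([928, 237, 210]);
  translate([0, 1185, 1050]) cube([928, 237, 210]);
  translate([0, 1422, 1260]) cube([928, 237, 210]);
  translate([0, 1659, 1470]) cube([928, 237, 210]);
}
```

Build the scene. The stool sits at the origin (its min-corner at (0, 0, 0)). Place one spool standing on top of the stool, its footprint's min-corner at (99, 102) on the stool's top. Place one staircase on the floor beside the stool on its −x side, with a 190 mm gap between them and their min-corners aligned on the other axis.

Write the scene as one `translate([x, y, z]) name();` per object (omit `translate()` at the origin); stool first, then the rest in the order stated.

stool();
translate([99, 102, 385]) spool();
translate([-1118, 0, 0]) staircase();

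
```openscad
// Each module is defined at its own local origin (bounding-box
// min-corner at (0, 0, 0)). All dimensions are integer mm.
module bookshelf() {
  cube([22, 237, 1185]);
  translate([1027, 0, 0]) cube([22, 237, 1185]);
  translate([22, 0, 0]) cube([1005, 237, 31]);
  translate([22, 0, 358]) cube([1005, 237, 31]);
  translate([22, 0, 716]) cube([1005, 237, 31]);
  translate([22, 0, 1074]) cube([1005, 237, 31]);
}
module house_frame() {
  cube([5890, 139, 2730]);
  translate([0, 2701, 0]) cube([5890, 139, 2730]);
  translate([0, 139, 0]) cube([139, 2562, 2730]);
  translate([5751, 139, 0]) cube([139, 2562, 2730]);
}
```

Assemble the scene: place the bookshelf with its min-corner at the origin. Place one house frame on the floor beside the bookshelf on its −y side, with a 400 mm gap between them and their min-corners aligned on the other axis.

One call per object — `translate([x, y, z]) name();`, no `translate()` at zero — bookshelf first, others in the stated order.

bookshelf();
translate([0, -3240, 0]) house_frame();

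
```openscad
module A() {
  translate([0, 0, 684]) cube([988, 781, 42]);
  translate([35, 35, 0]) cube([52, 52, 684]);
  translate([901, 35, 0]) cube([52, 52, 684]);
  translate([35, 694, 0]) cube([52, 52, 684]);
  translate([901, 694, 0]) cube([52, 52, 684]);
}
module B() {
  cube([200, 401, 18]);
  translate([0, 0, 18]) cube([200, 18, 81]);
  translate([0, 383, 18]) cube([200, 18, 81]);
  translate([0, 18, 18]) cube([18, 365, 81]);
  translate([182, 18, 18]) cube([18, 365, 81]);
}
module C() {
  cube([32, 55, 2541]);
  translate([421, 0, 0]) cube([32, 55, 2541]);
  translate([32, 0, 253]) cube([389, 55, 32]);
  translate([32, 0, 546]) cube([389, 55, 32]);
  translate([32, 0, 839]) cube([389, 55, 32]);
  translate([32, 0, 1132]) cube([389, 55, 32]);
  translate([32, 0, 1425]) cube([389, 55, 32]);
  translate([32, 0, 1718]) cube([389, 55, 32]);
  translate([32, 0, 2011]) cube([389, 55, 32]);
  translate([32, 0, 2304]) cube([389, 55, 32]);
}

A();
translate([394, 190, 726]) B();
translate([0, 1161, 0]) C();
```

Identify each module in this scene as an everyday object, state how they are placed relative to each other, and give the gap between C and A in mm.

The ladder's nearest face is 380 mm from the table's +y face.

A is a table. B is an open box. C is a ladder. The open box is on top of the table, centred. The ladder is on the floor beside the table on its +y side. The gap between the ladder and the table is 380 mm.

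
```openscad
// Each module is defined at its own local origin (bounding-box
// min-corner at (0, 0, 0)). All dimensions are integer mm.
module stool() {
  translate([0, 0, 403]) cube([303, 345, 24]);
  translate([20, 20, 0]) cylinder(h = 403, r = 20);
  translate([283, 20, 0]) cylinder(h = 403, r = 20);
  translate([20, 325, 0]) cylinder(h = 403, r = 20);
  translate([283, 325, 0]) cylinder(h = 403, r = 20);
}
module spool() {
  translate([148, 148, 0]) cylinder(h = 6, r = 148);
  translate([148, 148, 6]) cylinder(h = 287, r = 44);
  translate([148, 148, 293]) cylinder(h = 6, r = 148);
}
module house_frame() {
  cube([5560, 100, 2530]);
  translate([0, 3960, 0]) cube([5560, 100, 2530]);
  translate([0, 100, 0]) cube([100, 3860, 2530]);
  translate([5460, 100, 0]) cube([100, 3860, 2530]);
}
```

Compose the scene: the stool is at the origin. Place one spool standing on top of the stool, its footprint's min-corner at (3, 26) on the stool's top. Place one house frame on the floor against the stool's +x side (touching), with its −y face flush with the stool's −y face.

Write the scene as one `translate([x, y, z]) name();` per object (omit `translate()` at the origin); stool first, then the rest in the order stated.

stool();
translate([3, 26, 427]) spool();
translate([303, 0, 0]) house_frame();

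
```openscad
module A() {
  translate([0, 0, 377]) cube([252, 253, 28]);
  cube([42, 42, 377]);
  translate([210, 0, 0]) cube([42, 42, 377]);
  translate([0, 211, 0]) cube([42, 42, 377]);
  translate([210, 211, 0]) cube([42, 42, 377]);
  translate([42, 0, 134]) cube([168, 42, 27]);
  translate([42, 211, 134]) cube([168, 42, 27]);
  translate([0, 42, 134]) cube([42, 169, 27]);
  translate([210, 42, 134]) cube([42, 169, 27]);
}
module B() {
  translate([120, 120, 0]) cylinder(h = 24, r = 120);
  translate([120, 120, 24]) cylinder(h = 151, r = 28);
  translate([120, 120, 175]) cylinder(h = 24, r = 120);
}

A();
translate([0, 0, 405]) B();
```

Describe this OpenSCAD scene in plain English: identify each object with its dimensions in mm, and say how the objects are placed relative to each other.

A is a four-legged stool. The seat is 252×253 mm, 28 mm thick, top at z = 405 mm. It stands on four square legs, each 42×42 mm in cross-section, from z = 0 to the seat underside, each flush with a corner of the seat. Four stretchers, 42 mm wide and 27 mm tall, connect adjacent legs with their undersides at z = 134 mm, each running between the inner faces of the legs it joins and aligned with the legs' outer faces on the other axis.

B is a spool: two coaxial disc flanges of radius 120 mm and thickness 24 mm, joined by a core cylinder of radius 28 mm and height 151 mm. The lower flange rests on z = 0 and the three cylinders share a vertical axis.

The spool is on top of the stool.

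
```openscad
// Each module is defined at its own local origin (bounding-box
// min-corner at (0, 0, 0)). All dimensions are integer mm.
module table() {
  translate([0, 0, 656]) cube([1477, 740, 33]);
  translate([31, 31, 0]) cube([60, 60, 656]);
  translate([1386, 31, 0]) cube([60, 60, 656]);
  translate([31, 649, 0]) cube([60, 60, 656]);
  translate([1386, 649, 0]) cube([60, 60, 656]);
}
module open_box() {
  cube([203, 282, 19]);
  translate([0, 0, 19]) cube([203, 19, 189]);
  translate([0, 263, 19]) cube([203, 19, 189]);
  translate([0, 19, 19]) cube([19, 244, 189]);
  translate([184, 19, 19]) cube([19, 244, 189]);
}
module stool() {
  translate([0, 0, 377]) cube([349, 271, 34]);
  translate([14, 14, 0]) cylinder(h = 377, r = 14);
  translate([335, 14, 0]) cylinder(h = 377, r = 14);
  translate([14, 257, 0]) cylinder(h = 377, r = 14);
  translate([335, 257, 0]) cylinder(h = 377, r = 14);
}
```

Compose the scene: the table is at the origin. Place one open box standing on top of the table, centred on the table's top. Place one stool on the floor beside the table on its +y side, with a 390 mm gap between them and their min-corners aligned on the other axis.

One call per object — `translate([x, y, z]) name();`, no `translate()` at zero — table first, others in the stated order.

table();
translate([637, 229, 689]) open_box();
translate([0, 1130, 0]) stool();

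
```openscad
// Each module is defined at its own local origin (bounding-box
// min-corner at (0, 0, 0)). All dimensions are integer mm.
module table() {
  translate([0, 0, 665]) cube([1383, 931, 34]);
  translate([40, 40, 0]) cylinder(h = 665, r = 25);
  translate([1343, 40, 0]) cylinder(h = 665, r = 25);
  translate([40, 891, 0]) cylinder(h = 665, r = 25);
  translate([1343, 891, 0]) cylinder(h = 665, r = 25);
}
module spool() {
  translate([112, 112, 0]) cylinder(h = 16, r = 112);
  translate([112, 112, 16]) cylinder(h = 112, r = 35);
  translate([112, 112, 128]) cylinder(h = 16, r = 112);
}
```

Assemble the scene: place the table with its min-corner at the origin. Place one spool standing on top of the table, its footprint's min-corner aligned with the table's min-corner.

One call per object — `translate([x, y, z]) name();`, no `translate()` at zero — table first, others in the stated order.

table();
translate([0, 0, 699]) spool();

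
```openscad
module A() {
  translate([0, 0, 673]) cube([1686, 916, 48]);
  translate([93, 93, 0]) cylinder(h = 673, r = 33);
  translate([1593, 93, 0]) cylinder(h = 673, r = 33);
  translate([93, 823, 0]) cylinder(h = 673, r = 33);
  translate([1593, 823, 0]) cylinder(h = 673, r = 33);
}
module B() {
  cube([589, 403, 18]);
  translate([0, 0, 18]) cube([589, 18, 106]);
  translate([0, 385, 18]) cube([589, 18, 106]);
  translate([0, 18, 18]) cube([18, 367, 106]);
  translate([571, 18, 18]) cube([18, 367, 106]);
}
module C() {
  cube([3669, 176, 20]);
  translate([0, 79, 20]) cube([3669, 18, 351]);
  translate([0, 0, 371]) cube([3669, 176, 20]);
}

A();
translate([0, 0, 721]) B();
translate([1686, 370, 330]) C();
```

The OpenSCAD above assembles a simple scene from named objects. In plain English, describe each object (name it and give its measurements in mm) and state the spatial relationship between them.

A is a table with a 1686×916 mm rectangular top, 48 mm thick, top surface at z = 721 mm, supported by four round legs of 66 mm diameter, each leg's bounding box inset 60 mm from the nearest pair of top edges, running from the floor.

B is an open-topped rectangular box: outside dimensions 589×403×124 mm, with a uniform wall and base thickness of 18 mm. The base is a full 589×403 slab on the floor; four walls sit on top of the base. The front and back walls (the −y and +y sides) span the full width; the two side walls fit between them.

C is an I-beam lying along x, 3669 mm long. Overall section height 391 mm. Two flanges 176 mm wide (y) and 20 mm thick, one on the floor and one at the top; a web 18 mm thick runs between them, centred on the flange width.

The open box is on top of the table. The I-beam is beside the table with their tops flush at z = 721.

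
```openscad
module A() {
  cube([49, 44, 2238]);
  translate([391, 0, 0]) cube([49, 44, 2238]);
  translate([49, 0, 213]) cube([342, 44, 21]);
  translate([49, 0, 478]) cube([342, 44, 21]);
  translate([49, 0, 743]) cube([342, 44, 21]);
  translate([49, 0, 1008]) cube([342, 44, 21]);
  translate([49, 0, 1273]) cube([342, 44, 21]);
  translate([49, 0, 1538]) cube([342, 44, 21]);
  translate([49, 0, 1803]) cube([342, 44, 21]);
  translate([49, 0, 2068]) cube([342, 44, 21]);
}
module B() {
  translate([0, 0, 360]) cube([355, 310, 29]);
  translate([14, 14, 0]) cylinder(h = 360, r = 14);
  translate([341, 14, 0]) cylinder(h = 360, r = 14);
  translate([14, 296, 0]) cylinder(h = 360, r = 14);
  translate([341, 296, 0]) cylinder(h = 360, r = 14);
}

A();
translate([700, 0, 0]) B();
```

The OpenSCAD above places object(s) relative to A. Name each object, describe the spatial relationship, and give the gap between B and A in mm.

The stool's nearest face is 260 mm from the ladder's +x face.

A is a ladder. B is a stool. The stool is on the floor beside the ladder on its +x side. The gap between the stool and the ladder is 260 mm.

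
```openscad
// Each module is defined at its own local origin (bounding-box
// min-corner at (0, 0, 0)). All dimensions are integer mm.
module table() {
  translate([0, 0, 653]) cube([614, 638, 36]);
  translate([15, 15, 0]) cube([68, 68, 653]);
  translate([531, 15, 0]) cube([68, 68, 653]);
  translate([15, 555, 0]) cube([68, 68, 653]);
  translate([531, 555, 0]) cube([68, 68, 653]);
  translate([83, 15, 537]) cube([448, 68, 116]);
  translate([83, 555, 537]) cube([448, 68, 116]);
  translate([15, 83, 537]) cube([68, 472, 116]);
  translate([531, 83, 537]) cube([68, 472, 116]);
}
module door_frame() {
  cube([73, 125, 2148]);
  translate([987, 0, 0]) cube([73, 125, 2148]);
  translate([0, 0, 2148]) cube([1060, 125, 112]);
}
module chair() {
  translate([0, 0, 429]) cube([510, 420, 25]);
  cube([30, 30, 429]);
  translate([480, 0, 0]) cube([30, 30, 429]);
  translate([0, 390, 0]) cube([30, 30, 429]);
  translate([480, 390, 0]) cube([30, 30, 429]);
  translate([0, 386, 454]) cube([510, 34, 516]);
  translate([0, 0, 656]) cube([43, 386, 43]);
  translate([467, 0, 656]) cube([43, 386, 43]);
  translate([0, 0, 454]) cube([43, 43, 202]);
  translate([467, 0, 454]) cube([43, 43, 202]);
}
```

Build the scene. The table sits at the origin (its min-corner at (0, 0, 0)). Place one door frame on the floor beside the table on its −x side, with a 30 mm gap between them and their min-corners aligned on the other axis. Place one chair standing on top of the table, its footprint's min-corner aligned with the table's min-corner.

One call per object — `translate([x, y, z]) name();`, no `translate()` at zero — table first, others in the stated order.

table();
translate([-1090, 0, 0]) door_frame();
translate([0, 0, 689]) chair();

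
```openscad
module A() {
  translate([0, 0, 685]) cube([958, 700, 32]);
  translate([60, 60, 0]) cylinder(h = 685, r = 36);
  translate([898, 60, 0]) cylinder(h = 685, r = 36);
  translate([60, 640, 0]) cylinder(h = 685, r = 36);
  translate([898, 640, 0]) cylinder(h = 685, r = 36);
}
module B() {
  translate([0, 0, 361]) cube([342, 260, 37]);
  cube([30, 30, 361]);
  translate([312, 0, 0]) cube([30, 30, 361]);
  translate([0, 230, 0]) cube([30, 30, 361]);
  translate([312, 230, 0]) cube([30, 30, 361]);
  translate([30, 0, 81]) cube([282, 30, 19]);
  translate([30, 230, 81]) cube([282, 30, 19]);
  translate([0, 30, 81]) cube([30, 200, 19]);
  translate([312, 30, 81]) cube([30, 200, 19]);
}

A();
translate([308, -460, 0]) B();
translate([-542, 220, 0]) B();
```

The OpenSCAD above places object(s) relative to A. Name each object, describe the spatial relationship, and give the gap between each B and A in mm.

A is a table. B is a stool. Two stools sit around the table at the −y, −x sides. The gap between each stool and the table is 200 mm.

Each stool's nearest face is 200 mm from the table's bounding box.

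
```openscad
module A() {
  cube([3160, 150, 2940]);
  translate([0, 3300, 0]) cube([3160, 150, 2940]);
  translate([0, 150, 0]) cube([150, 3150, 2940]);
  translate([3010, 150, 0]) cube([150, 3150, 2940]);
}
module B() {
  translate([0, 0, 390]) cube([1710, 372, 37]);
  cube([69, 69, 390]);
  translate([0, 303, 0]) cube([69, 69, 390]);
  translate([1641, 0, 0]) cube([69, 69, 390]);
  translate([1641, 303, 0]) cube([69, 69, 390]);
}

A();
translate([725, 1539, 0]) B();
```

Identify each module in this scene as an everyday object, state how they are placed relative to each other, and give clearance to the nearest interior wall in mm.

A is a house frame. B is a bench. The bench sits inside the house frame, centred. The clearance to the nearest interior wall is 575 mm.

Clearances: x = 575, y = 1389; minimum 575 mm.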